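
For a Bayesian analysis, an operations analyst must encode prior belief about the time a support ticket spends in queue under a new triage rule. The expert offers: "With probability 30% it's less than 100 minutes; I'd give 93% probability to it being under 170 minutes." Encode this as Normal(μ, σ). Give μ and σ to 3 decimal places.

μ = 118.352, σ = 34.997

For Normal(μ,σ), the p-quantile is μ + z_p·σ. Here z_{0.3} = -0.5244, z_{0.93} = 1.476.
So 100 = μ − 0.5244σ and 170 = μ + 1.476σ.
Subtracting: σ = (170 − 100)/(1.476 − (-0.5244)) = 34.997.
Then μ = 100 − (-0.5244)·34.997 = 118.352.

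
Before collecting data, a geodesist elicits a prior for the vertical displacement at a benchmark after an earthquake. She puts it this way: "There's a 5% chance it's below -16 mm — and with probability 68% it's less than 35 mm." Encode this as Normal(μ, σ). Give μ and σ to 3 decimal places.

μ = 23.709, σ = 24.141

The p-quantile of Normal(μ,σ) is μ + z_p·σ, with z_{0.05} = -1.645 and z_{0.68} = 0.4677.
Eliminate σ: μ = (z₂·x₁ − z₁·x₂)/(z₂ − z₁) = (0.4677·-16 − (-1.645)·35)/2.113 = 23.709.
Then σ = (x₂ − x₁)/(z₂ − z₁) = (35 − -16)/2.113 = 24.141.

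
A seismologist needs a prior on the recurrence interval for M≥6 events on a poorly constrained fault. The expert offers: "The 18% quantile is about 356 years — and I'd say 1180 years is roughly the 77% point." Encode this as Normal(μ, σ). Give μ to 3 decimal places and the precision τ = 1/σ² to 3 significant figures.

μ = 811.964, τ = 4.03e-06

For Normal(μ,σ), the p-quantile is μ + z_p·σ. Here z_{0.18} = -0.9154, z_{0.77} = 0.7388.
So 356 = μ − 0.9154σ and 1180 = μ + 0.7388σ.
Subtracting: σ = (1180 − 356)/(0.7388 − (-0.9154)) = 498.122.
Then μ = 356 − (-0.9154)·498.122 = 811.964.
Precision τ = 1/σ² = 1/498.1² = 4.03e-06.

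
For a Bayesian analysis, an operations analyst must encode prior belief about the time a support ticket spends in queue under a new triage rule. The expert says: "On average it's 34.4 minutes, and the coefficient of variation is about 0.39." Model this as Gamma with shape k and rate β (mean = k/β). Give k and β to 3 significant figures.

k ≈ 6.57, β ≈ 0.191

For Gamma(k, rate β): mean = k/β, variance = k/β², so CV = 1/√k.
CV = 0.39, hence k = 1/CV² = 6.57.
Then β = k/mean = 6.57/34.4 = 0.191.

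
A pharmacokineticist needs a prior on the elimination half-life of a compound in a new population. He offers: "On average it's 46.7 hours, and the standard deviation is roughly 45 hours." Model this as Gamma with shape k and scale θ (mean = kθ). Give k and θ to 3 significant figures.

k ≈ 1.08, θ ≈ 43.4

For Gamma(k, scale θ): mean = kθ, variance = kθ², so CV = 1/√k.
CV = SD/mean = 45/46.7 = 0.9636, hence k = 1/CV² = 1.08.
Then θ = mean/k = 46.7/1.08 = 43.4.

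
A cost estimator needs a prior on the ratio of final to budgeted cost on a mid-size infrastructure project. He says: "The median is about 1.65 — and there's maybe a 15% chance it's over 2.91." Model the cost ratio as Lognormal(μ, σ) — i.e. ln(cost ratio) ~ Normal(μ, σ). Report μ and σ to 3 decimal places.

μ ≈ 0.501, σ ≈ 0.547

If T ~ Lognormal(μ,σ) then ln T ~ Normal(μ,σ), so the p-quantile of ln T is μ + z_p·σ.
ln(1.65) = 0.5008 and ln(2.91) = 1.068; z_{0.5} = 0, z_{0.85} = 1.036.
σ = (1.068 − 0.5008)/(1.036 − (0)) = 0.547.
μ = 0.5008 − (0)·0.547 = 0.501.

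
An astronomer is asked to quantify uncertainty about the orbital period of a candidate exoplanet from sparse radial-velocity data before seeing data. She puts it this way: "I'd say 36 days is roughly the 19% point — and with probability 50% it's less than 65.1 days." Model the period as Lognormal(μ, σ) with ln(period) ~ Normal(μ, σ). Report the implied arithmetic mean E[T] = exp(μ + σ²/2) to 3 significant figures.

If T ~ Lognormal(μ,σ) then ln T ~ Normal(μ,σ), so the p-quantile of ln T is μ + z_p·σ.
ln(36) = 3.584 and ln(65.1) = 4.176; z_{0.19} = -0.8779, z_{0.5} = 0.
σ = (4.176 − 3.584)/(0 − (-0.8779)) = 0.675.
μ = 3.584 − (-0.8779)·0.675 = 4.176.
E[T] = exp(μ + σ²/2) = exp(4.176 + 0.2277) = 81.7 days.

E[T] ≈ 81.7 days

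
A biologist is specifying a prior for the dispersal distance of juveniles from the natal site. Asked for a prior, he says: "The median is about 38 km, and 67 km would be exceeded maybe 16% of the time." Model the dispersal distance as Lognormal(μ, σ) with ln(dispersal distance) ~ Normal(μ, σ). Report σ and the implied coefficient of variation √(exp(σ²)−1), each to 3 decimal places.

If T ~ Lognormal(μ,σ) then ln T ~ Normal(μ,σ), so the p-quantile of ln T is μ + z_p·σ.
ln(38) = 3.638 and ln(67) = 4.205; z_{0.5} = 0, z_{0.84} = 0.9945.
σ = (4.205 − 3.638)/(0.9945 − (0)) = 0.570.
μ = 3.638 − (0)·0.570 = 3.638.
CV = √(exp(σ²)−1) = √(exp(0.3252)−1) = 0.620.

σ ≈ 0.570, CV ≈ 0.620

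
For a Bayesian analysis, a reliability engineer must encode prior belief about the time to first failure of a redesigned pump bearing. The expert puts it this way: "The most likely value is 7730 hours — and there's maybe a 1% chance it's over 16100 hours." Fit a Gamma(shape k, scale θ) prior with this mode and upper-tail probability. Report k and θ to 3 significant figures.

k ≈ 10.1, θ ≈ 854

Gamma(k,θ) with k>1 has mode (k−1)θ, so θ = 7730/(k−1).
Need P(X < 16100) = 0.99 with θ tied to k this way. Start at k = 2, θ = 7730: P(X<16100) ≈ 0.616.
Too low — raise k to concentrate. Iterating converges to k ≈ 10.1.
Then θ = 7730/(10.1−1) ≈ 854.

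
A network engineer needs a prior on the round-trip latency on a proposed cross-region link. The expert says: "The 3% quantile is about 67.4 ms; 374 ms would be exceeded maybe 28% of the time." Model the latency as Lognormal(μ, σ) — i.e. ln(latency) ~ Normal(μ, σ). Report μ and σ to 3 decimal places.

If T ~ Lognormal(μ,σ) then ln T ~ Normal(μ,σ), so the p-quantile of ln T is μ + z_p·σ.
ln(67.4) = 4.211 and ln(374) = 5.924; z_{0.03} = -1.881, z_{0.72} = 0.5828.
σ = (5.924 − 4.211)/(0.5828 − (-1.881)) = 0.696.
μ = 4.211 − (-1.881)·0.696 = 5.519.

μ ≈ 5.519, σ ≈ 0.696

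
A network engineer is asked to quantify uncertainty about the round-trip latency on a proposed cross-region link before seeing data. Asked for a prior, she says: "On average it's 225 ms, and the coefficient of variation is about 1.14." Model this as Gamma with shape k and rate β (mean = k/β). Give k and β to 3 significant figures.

For Gamma(k, rate β): mean = k/β, variance = k/β², so CV = 1/√k.
CV = 1.14, hence k = 1/CV² = 0.769.
Then β = k/mean = 0.769/225 = 0.00342.

k ≈ 0.769, β ≈ 0.00342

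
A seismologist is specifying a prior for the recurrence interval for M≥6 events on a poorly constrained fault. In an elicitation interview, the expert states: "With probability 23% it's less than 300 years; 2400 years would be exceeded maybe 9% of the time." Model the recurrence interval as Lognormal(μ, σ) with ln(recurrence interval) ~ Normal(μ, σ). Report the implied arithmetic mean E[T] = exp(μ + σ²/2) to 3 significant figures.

E[T] ≈ 1040 years

If T ~ Lognormal(μ,σ) then ln T ~ Normal(μ,σ), so the p-quantile of ln T is μ + z_p·σ.
ln(300) = 5.704 and ln(2400) = 7.783; z_{0.23} = -0.7388, z_{0.91} = 1.341.
σ = (7.783 − 5.704)/(1.341 − (-0.7388)) = 1.000.
μ = 5.704 − (-0.7388)·1.000 = 6.443.
E[T] = exp(μ + σ²/2) = exp(6.443 + 0.4999) = 1040 years.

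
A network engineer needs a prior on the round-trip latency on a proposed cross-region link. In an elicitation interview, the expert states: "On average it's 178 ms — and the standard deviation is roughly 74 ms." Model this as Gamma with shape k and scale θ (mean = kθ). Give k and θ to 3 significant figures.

For Gamma(k, scale θ): mean = kθ, variance = kθ², so CV = 1/√k.
CV = SD/mean = 74/178 = 0.4157, hence k = 1/CV² = 5.79.
Then θ = mean/k = 178/5.79 = 30.8.

k ≈ 5.79, θ ≈ 30.8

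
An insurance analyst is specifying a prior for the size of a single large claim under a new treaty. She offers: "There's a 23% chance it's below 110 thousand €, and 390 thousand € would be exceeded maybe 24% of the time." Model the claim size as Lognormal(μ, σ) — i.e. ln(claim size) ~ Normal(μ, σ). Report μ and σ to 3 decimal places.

If T ~ Lognormal(μ,σ) then ln T ~ Normal(μ,σ), so the p-quantile of ln T is μ + z_p·σ.
ln(110) = 4.7 and ln(390) = 5.966; z_{0.23} = -0.7388, z_{0.76} = 0.7063.
σ = (5.966 − 4.7)/(0.7063 − (-0.7388)) = 0.876.
μ = 4.7 − (-0.7388)·0.876 = 5.348.

μ ≈ 5.348, σ ≈ 0.876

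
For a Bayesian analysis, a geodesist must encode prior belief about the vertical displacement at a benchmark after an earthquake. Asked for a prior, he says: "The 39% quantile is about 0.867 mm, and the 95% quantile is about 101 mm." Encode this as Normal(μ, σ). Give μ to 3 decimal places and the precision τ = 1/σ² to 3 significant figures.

μ = 15.403, τ = 0.000369

The p-quantile of Normal(μ,σ) is μ + z_p·σ, with z_{0.39} = -0.2793 and z_{0.95} = 1.645.
Eliminate σ: μ = (z₂·x₁ − z₁·x₂)/(z₂ − z₁) = (1.645·0.867 − (-0.2793)·101)/1.924 = 15.403.
Then σ = (x₂ − x₁)/(z₂ − z₁) = (101 − 0.867)/1.924 = 52.040.
Precision τ = 1/σ² = 1/52.04² = 0.000369.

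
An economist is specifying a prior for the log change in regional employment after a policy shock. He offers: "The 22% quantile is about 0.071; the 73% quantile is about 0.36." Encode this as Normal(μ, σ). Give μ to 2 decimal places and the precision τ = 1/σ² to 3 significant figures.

The p-quantile of Normal(μ,σ) is μ + z_p·σ, with z_{0.22} = -0.7722 and z_{0.73} = 0.6128.
Eliminate σ: μ = (z₂·x₁ − z₁·x₂)/(z₂ − z₁) = (0.6128·0.071 − (-0.7722)·0.36)/1.385 = 0.23.
Then σ = (x₂ − x₁)/(z₂ − z₁) = (0.36 − 0.071)/1.385 = 0.21.
Precision τ = 1/σ² = 1/0.2087² = 23.

μ = 0.23, τ = 23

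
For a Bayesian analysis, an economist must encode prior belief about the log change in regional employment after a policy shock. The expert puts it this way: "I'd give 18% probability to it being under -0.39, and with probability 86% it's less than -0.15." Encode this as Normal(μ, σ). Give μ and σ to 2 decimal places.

μ = -0.28, σ = 0.12

For Normal(μ,σ), the p-quantile is μ + z_p·σ. Here z_{0.18} = -0.9154, z_{0.86} = 1.08.
So -0.39 = μ − 0.9154σ and -0.15 = μ + 1.08σ.
Subtracting: σ = (-0.15 − -0.39)/(1.08 − (-0.9154)) = 0.12.
Then μ = -0.39 − (-0.9154)·0.12 = -0.28.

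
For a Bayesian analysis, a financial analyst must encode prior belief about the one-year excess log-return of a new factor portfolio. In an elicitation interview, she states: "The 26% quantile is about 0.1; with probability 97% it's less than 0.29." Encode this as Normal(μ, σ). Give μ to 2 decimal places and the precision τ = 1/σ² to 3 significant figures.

μ = 0.15, τ = 176

The p-quantile of Normal(μ,σ) is μ + z_p·σ, with z_{0.26} = -0.6433 and z_{0.97} = 1.881.
Eliminate σ: μ = (z₂·x₁ − z₁·x₂)/(z₂ − z₁) = (1.881·0.1 − (-0.6433)·0.29)/2.524 = 0.15.
Then σ = (x₂ − x₁)/(z₂ − z₁) = (0.29 − 0.1)/2.524 = 0.08.
Precision τ = 1/σ² = 1/0.07527² = 176.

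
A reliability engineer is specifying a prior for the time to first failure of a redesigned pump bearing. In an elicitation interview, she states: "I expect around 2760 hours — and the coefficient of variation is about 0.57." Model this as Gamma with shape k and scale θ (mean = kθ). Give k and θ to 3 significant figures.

For Gamma(k, scale θ): mean = kθ, variance = kθ², so CV = 1/√k.
CV = 0.57, hence k = 1/CV² = 3.08.
Then θ = mean/k = 2760/3.08 = 897.

k ≈ 3.08, θ ≈ 897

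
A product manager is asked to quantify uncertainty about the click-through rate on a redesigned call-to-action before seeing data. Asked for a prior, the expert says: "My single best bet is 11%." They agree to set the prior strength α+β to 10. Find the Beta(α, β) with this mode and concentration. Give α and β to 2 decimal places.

For α,β > 1 the Beta mode is (α−1)/(α+β−2). With α+β = 10, the mode is (α−1)/8.
Set (α−1)/8 = 0.11 → α = 1 + 0.11·8 = 1.88.
β = 10 − α = 8.12.

α = 1.88, β = 8.12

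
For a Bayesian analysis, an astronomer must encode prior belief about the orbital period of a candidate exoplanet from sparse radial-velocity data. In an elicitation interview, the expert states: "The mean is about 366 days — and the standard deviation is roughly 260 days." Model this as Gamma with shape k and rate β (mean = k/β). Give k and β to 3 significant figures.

For Gamma(k, rate β): mean = k/β, variance = k/β², so CV = 1/√k.
CV = SD/mean = 260/366 = 0.7104, hence k = 1/CV² = 1.98.
Then β = k/mean = 1.98/366 = 0.00541.

k ≈ 1.98, β ≈ 0.00541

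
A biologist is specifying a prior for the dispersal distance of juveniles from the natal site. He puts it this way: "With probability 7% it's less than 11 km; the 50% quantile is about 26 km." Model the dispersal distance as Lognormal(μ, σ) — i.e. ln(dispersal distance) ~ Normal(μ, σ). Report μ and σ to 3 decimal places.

If T ~ Lognormal(μ,σ) then ln T ~ Normal(μ,σ), so the p-quantile of ln T is μ + z_p·σ.
ln(11) = 2.398 and ln(26) = 3.258; z_{0.07} = -1.476, z_{0.5} = 0.
σ = (3.258 − 2.398)/(0 − (-1.476)) = 0.583.
μ = 2.398 − (-1.476)·0.583 = 3.258.

μ ≈ 3.258, σ ≈ 0.583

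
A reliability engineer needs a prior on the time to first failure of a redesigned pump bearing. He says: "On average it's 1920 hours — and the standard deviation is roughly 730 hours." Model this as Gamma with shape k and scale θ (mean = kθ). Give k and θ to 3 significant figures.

k ≈ 6.92, θ ≈ 278

For Gamma(k, scale θ): mean = kθ, variance = kθ², so CV = 1/√k.
CV = SD/mean = 730/1920 = 0.3802, hence k = 1/CV² = 6.92.
Then θ = mean/k = 1920/6.92 = 278.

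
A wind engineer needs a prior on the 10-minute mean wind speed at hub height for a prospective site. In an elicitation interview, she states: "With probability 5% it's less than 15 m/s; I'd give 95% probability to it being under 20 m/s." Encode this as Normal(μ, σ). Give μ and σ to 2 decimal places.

For Normal(μ,σ), the p-quantile is μ + z_p·σ. Here z_{0.05} = -1.645, z_{0.95} = 1.645.
So 15 = μ − 1.645σ and 20 = μ + 1.645σ.
Subtracting: σ = (20 − 15)/(1.645 − (-1.645)) = 1.52.
Then μ = 15 − (-1.645)·1.52 = 17.50.

μ = 17.50, σ = 1.52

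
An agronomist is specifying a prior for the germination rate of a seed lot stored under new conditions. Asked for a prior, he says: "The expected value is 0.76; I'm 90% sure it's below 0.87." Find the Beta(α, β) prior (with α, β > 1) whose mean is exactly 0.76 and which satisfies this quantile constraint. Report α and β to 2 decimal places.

α ≈ 16.46, β ≈ 5.20

With mean 0.76 fixed, write α = 0.76s, β = 0.24s where s = α+β.
Need P(θ < 0.87) = 0.9 under Beta(0.76s, 0.24s). Normal approximation: (q−m)/√(m(1−m)/s) ≈ z_{0.9} = 1.28, so s ≈ 0.76·0.24·(1.28)²/(0.87−0.76)² = 24.8.
At s = 24.8: P(θ<0.87) ≈ 0.917. Adjusting to match 0.9 gives s ≈ 21.66.
So α = 0.76·21.66 ≈ 16.46, β = 0.24·21.66 ≈ 5.20.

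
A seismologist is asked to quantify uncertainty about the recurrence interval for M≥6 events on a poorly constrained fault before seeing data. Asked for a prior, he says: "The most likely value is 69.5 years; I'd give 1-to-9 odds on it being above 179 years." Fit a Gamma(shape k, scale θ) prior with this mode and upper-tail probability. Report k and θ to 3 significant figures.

Gamma(k,θ) with k>1 has mode (k−1)θ, so θ = 69.5/(k−1).
Need P(X < 179) = 0.9 with θ tied to k this way. Start at k = 2, θ = 69.5: P(X<179) ≈ 0.728.
Too low — raise k to concentrate. Iterating converges to k ≈ 3.14.
Then θ = 69.5/(3.14−1) ≈ 32.4.

k ≈ 3.14, θ ≈ 32.4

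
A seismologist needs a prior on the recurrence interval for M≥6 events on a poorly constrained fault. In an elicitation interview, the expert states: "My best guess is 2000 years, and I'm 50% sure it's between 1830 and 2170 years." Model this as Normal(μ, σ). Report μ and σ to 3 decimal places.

μ = 2000.000, σ = 252.042

A symmetric 50% interval runs μ ± z·σ with z = 0.6745.
Half-width = 170, so σ = 170/0.6745 = 252.042.
μ is the stated best guess, 2000.000.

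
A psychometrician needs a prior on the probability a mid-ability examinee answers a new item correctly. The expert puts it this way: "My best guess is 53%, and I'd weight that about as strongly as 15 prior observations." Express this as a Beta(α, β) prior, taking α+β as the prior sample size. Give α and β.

α = 7.95, β = 7.05

Under the effective-sample-size interpretation, Beta(α, β) has prior mean α/(α+β) and prior sample size α+β.
So α+β = 15 and α/(α+β) = 0.53, giving α = 0.53·15 = 7.95 and β = 15 − 7.95 = 7.05.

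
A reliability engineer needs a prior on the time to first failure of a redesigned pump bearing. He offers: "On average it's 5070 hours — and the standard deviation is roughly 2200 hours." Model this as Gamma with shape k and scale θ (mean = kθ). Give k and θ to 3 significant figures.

For Gamma(k, scale θ): mean = kθ, variance = kθ², so CV = 1/√k.
CV = SD/mean = 2200/5070 = 0.4339, hence k = 1/CV² = 5.31.
Then θ = mean/k = 5070/5.31 = 955.

k ≈ 5.31, θ ≈ 955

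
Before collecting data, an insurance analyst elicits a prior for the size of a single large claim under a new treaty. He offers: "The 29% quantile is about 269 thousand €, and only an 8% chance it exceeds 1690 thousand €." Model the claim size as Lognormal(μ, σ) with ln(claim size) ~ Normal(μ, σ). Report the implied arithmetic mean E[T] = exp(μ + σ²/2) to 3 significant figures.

If T ~ Lognormal(μ,σ) then ln T ~ Normal(μ,σ), so the p-quantile of ln T is μ + z_p·σ.
ln(269) = 5.595 and ln(1690) = 7.432; z_{0.29} = -0.5534, z_{0.92} = 1.405.
σ = (7.432 − 5.595)/(1.405 − (-0.5534)) = 0.938.
μ = 5.595 − (-0.5534)·0.938 = 6.114.
E[T] = exp(μ + σ²/2) = exp(6.114 + 0.4403) = 702 thousand €.

E[T] ≈ 702 thousand €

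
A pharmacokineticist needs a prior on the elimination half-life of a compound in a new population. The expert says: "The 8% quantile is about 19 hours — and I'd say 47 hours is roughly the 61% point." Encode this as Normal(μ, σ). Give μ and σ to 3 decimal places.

μ = 42.357, σ = 16.623

The p-quantile of Normal(μ,σ) is μ + z_p·σ, with z_{0.08} = -1.405 and z_{0.61} = 0.2793.
Eliminate σ: μ = (z₂·x₁ − z₁·x₂)/(z₂ − z₁) = (0.2793·19 − (-1.405)·47)/1.684 = 42.357.
Then σ = (x₂ − x₁)/(z₂ − z₁) = (47 − 19)/1.684 = 16.623.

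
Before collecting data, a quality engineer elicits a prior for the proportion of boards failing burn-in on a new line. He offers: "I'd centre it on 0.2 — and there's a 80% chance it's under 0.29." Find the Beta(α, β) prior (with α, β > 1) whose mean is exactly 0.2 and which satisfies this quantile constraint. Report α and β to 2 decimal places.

With mean 0.2 fixed, write α = 0.2s, β = 0.8s where s = α+β.
Need P(θ < 0.29) = 0.8 under Beta(0.2s, 0.8s). Normal approximation: (q−m)/√(m(1−m)/s) ≈ z_{0.8} = 0.842, so s ≈ 0.2·0.8·(0.842)²/(0.29−0.2)² = 14.0.
At s = 14.0: P(θ<0.29) ≈ 0.813. Adjusting to match 0.8 gives s ≈ 12.04.
So α = 0.2·12.04 ≈ 2.41, β = 0.8·12.04 ≈ 9.63.

α ≈ 2.41, β ≈ 9.63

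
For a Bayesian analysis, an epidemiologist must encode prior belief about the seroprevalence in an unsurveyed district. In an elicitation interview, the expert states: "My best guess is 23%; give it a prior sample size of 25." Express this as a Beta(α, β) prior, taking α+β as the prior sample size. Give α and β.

α = 5.75, β = 19.25

Under the effective-sample-size interpretation, Beta(α, β) has prior mean α/(α+β) and prior sample size α+β.
So α+β = 25 and α/(α+β) = 0.23, giving α = 0.23·25 = 5.75 and β = 25 − 5.75 = 19.25.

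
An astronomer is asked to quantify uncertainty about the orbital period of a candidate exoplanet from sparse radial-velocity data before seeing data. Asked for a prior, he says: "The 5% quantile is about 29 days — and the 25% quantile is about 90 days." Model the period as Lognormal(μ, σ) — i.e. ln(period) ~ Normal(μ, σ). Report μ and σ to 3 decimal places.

If T ~ Lognormal(μ,σ) then ln T ~ Normal(μ,σ), so the p-quantile of ln T is μ + z_p·σ.
ln(29) = 3.367 and ln(90) = 4.5; z_{0.05} = -1.645, z_{0.25} = -0.6745.
σ = (4.5 − 3.367)/(-0.6745 − (-1.645)) = 1.167.
μ = 3.367 − (-1.645)·1.167 = 5.287.

μ ≈ 5.287, σ ≈ 1.167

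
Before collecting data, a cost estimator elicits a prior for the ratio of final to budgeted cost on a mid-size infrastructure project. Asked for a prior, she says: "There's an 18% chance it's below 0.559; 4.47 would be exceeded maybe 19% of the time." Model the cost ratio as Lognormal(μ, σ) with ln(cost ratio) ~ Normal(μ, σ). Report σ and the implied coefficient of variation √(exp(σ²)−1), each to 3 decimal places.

If T ~ Lognormal(μ,σ) then ln T ~ Normal(μ,σ), so the p-quantile of ln T is μ + z_p·σ.
ln(0.559) = -0.5816 and ln(4.47) = 1.497; z_{0.18} = -0.9154, z_{0.81} = 0.8779.
σ = (1.497 − -0.5816)/(0.8779 − (-0.9154)) = 1.159.
μ = -0.5816 − (-0.9154)·1.159 = 0.480.
CV = √(exp(σ²)−1) = √(exp(1.3441)−1) = 1.684.

σ ≈ 1.159, CV ≈ 1.684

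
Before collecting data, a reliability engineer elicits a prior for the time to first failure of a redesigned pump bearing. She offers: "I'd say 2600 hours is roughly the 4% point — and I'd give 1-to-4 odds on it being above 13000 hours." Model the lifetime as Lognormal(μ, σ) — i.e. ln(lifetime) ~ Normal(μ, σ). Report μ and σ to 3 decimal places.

μ ≈ 8.950, σ ≈ 0.621

If T ~ Lognormal(μ,σ) then ln T ~ Normal(μ,σ), so the p-quantile of ln T is μ + z_p·σ.
ln(2600) = 7.863 and ln(13000) = 9.473; z_{0.04} = -1.751, z_{0.8} = 0.8416.
σ = (9.473 − 7.863)/(0.8416 − (-1.751)) = 0.621.
μ = 7.863 − (-1.751)·0.621 = 8.950.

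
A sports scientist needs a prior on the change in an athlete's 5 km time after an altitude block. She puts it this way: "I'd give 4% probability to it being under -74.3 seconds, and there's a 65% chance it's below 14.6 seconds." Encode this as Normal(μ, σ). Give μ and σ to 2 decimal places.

μ = -1.44, σ = 41.62

For Normal(μ,σ), the p-quantile is μ + z_p·σ. Here z_{0.04} = -1.751, z_{0.65} = 0.3853.
So -74.3 = μ − 1.751σ and 14.6 = μ + 0.3853σ.
Subtracting: σ = (14.6 − -74.3)/(0.3853 − (-1.751)) = 41.62.
Then μ = -74.3 − (-1.751)·41.62 = -1.44.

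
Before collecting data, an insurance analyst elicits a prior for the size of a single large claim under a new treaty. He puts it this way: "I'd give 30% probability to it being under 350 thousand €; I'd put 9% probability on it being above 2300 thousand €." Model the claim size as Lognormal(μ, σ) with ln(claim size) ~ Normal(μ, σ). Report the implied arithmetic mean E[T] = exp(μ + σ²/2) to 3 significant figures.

If T ~ Lognormal(μ,σ) then ln T ~ Normal(μ,σ), so the p-quantile of ln T is μ + z_p·σ.
ln(350) = 5.858 and ln(2300) = 7.741; z_{0.3} = -0.5244, z_{0.91} = 1.341.
σ = (7.741 − 5.858)/(1.341 − (-0.5244)) = 1.009.
μ = 5.858 − (-0.5244)·1.009 = 6.387.
E[T] = exp(μ + σ²/2) = exp(6.387 + 0.5095) = 989 thousand €.

E[T] ≈ 989 thousand €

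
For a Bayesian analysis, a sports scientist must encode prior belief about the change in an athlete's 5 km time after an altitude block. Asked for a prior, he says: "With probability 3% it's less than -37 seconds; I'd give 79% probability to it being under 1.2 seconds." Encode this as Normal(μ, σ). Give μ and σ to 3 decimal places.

μ = -10.264, σ = 14.215

The p-quantile of Normal(μ,σ) is μ + z_p·σ, with z_{0.03} = -1.881 and z_{0.79} = 0.8064.
Eliminate σ: μ = (z₂·x₁ − z₁·x₂)/(z₂ − z₁) = (0.8064·-37 − (-1.881)·1.2)/2.687 = -10.264.
Then σ = (x₂ − x₁)/(z₂ − z₁) = (1.2 − -37)/2.687 = 14.215.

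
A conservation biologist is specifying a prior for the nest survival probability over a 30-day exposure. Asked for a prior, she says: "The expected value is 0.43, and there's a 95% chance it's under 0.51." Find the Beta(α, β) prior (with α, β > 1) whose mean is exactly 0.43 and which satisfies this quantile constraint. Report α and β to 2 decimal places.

α ≈ 45.04, β ≈ 59.70

With mean 0.43 fixed, write α = 0.43s, β = 0.57s where s = α+β.
Need P(θ < 0.51) = 0.95 under Beta(0.43s, 0.57s). Normal approximation: (q−m)/√(m(1−m)/s) ≈ z_{0.95} = 1.64, so s ≈ 0.43·0.57·(1.64)²/(0.51−0.43)² = 103.6.
At s = 103.6: P(θ<0.51) ≈ 0.949. Adjusting to match 0.95 gives s ≈ 104.74.
So α = 0.43·104.74 ≈ 45.04, β = 0.57·104.74 ≈ 59.70.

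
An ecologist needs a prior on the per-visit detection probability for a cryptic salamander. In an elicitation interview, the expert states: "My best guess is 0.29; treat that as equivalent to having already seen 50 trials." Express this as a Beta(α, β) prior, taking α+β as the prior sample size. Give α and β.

Under the effective-sample-size interpretation, Beta(α, β) has prior mean α/(α+β) and prior sample size α+β.
So α+β = 50 and α/(α+β) = 0.29, giving α = 0.29·50 = 14.5 and β = 50 − 14.5 = 35.5.

α = 14.5, β = 35.5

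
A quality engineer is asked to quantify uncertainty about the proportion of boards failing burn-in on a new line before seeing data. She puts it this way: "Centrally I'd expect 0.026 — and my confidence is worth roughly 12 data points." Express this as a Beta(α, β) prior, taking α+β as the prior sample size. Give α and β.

α = 0.312, β = 11.688

Under the effective-sample-size interpretation, Beta(α, β) has prior mean α/(α+β) and prior sample size α+β.
So α+β = 12 and α/(α+β) = 0.026, giving α = 0.026·12 = 0.312 and β = 12 − 0.312 = 11.688.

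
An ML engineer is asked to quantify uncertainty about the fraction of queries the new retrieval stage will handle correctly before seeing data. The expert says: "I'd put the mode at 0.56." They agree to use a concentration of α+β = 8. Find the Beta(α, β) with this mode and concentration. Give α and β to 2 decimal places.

For α,β > 1 the Beta mode is (α−1)/(α+β−2). With α+β = 8, the mode is (α−1)/6.
Set (α−1)/6 = 0.56 → α = 1 + 0.56·6 = 4.36.
β = 8 − α = 3.64.

α = 4.36, β = 3.64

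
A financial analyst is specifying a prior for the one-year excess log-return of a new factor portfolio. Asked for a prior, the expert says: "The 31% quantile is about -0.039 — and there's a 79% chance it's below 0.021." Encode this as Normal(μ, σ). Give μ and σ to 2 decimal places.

μ = -0.02, σ = 0.05

For Normal(μ,σ), the p-quantile is μ + z_p·σ. Here z_{0.31} = -0.4959, z_{0.79} = 0.8064.
So -0.039 = μ − 0.4959σ and 0.021 = μ + 0.8064σ.
Subtracting: σ = (0.021 − -0.039)/(0.8064 − (-0.4959)) = 0.05.
Then μ = -0.039 − (-0.4959)·0.05 = -0.02.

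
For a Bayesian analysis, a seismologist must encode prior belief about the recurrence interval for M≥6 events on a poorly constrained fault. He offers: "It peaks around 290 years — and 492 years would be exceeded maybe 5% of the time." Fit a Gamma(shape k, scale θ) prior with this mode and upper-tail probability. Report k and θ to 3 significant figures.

Gamma(k,θ) with k>1 has mode (k−1)θ, so θ = 290/(k−1).
Need P(X < 492) = 0.95 with θ tied to k this way. Start at k = 2, θ = 290: P(X<492) ≈ 0.506.
Too low — raise k to concentrate. Iterating converges to k ≈ 11.
Then θ = 290/(11−1) ≈ 29.

k ≈ 11, θ ≈ 29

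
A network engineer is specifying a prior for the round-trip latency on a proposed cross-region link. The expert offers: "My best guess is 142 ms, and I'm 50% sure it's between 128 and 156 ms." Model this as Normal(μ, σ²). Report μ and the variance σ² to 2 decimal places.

A symmetric 50% interval runs μ ± z·σ with z = 0.6745.
Half-width = 14, so σ = 14/0.6745 = 20.756 and σ² = 430.83.
μ is the stated best guess, 142.00.

μ = 142.00, σ² = 430.83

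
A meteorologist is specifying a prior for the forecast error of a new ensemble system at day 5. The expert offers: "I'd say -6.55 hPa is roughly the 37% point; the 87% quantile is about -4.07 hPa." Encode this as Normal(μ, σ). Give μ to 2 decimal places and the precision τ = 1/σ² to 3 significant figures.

For Normal(μ,σ), the p-quantile is μ + z_p·σ. Here z_{0.37} = -0.3319, z_{0.87} = 1.126.
So -6.55 = μ − 0.3319σ and -4.07 = μ + 1.126σ.
Subtracting: σ = (-4.07 − -6.55)/(1.126 − (-0.3319)) = 1.70.
Then μ = -6.55 − (-0.3319)·1.70 = -5.99.
Precision τ = 1/σ² = 1/1.701² = 0.346.

μ = -5.99, τ = 0.346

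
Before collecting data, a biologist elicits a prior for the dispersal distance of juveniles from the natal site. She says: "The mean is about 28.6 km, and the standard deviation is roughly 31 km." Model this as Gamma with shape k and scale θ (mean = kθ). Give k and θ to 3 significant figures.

k ≈ 0.851, θ ≈ 33.6

For Gamma(k, scale θ): mean = kθ, variance = kθ², so CV = 1/√k.
CV = SD/mean = 31/28.6 = 1.084, hence k = 1/CV² = 0.851.
Then θ = mean/k = 28.6/0.851 = 33.6.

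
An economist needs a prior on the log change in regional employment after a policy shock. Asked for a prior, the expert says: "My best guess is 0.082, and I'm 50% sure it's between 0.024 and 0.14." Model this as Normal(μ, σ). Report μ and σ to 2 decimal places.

A symmetric 50% interval runs μ ± z·σ with z = 0.6745.
Half-width = 0.058, so σ = 0.058/0.6745 = 0.09.
μ is the stated best guess, 0.08.

μ = 0.08, σ = 0.09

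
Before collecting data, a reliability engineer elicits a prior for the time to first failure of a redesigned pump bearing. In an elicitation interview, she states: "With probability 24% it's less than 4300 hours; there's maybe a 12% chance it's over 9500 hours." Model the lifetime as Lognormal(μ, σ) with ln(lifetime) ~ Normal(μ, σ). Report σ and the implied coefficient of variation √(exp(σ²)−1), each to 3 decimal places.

If T ~ Lognormal(μ,σ) then ln T ~ Normal(μ,σ), so the p-quantile of ln T is μ + z_p·σ.
ln(4300) = 8.366 and ln(9500) = 9.159; z_{0.24} = -0.7063, z_{0.88} = 1.175.
σ = (9.159 − 8.366)/(1.175 − (-0.7063)) = 0.421.
μ = 8.366 − (-0.7063)·0.421 = 8.664.
CV = √(exp(σ²)−1) = √(exp(0.1775)−1) = 0.441.

σ ≈ 0.421, CV ≈ 0.441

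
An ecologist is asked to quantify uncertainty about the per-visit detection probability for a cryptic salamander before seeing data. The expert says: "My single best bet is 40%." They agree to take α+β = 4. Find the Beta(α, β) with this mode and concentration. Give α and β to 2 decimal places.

α = 1.80, β = 2.20

For α,β > 1 the Beta mode is (α−1)/(α+β−2). With α+β = 4, the mode is (α−1)/2.
Set (α−1)/2 = 0.4 → α = 1 + 0.4·2 = 1.80.
β = 4 − α = 2.20.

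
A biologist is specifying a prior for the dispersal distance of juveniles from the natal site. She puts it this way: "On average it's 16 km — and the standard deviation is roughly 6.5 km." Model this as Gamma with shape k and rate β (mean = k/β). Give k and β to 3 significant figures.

k ≈ 6.06, β ≈ 0.379

For Gamma(k, rate β): mean = k/β, variance = k/β², so CV = 1/√k.
CV = SD/mean = 6.5/16 = 0.4062, hence k = 1/CV² = 6.06.
Then β = k/mean = 6.06/16 = 0.379.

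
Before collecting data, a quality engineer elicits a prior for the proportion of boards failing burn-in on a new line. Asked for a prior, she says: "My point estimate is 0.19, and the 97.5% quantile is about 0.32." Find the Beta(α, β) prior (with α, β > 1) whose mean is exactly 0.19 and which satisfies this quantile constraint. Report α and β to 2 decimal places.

With mean 0.19 fixed, write α = 0.19s, β = 0.81s where s = α+β.
Need P(θ < 0.32) = 0.975 under Beta(0.19s, 0.81s). Normal approximation: (q−m)/√(m(1−m)/s) ≈ z_{0.975} = 1.96, so s ≈ 0.19·0.81·(1.96)²/(0.32−0.19)² = 35.0.
At s = 35.0: P(θ<0.32) ≈ 0.964. Adjusting to match 0.975 gives s ≈ 42.00.
So α = 0.19·42.00 ≈ 7.98, β = 0.81·42.00 ≈ 34.02.

α ≈ 7.98, β ≈ 34.02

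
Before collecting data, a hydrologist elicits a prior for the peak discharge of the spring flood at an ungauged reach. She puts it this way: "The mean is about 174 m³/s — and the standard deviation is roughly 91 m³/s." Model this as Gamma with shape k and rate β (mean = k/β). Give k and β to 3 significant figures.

For Gamma(k, rate β): mean = k/β, variance = k/β², so CV = 1/√k.
CV = SD/mean = 91/174 = 0.523, hence k = 1/CV² = 3.66.
Then β = k/mean = 3.66/174 = 0.021.

k ≈ 3.66, β ≈ 0.021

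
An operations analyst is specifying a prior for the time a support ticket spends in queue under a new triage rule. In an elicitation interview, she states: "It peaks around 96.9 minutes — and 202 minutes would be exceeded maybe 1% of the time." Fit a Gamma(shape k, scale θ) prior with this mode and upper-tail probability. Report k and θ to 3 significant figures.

Gamma(k,θ) with k>1 has mode (k−1)θ, so θ = 96.9/(k−1).
Need P(X < 202) = 0.99 with θ tied to k this way. Start at k = 2, θ = 96.9: P(X<202) ≈ 0.616.
Too low — raise k to concentrate. Iterating converges to k ≈ 10.
Then θ = 96.9/(10−1) ≈ 10.7.

k ≈ 10, θ ≈ 10.7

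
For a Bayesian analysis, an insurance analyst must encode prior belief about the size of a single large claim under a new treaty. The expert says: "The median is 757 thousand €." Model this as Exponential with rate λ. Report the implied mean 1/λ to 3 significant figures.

mean ≈ 1090 thousand €

Exponential median = ln 2 / λ, so λ = ln 2 / 757.0 = 0.000916.
Mean = 1/λ = 1090 thousand €.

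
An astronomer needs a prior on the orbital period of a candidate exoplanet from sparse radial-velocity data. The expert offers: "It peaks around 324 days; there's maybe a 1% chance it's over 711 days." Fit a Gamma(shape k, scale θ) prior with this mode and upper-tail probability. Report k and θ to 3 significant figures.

Gamma(k,θ) with k>1 has mode (k−1)θ, so θ = 324/(k−1).
Need P(X < 711) = 0.99 with θ tied to k this way. Start at k = 2, θ = 324: P(X<711) ≈ 0.644.
Too low — raise k to concentrate. Iterating converges to k ≈ 8.81.
Then θ = 324/(8.81−1) ≈ 41.5.

k ≈ 8.81, θ ≈ 41.5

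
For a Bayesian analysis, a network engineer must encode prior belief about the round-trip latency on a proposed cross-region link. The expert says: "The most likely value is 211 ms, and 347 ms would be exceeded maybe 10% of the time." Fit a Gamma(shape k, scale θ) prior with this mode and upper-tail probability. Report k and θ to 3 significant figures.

k ≈ 8.62, θ ≈ 27.7

Gamma(k,θ) with k>1 has mode (k−1)θ, so θ = 211/(k−1).
Need P(X < 347) = 0.9 with θ tied to k this way. Start at k = 2, θ = 211: P(X<347) ≈ 0.489.
Too low — raise k to concentrate. Iterating converges to k ≈ 8.62.
Then θ = 211/(8.62−1) ≈ 27.7.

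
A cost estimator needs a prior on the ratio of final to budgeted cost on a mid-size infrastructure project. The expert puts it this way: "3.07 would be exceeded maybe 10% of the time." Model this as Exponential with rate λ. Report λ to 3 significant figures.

P(T > 3.07) = e^(−λ·3.07) = 0.1, so λ = −ln(0.1)/3.07 = 0.75.

λ ≈ 0.75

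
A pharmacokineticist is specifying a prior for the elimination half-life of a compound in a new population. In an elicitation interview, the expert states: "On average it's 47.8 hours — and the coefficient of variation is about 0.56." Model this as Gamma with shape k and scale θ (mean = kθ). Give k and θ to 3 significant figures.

For Gamma(k, scale θ): mean = kθ, variance = kθ², so CV = 1/√k.
CV = 0.56, hence k = 1/CV² = 3.19.
Then θ = mean/k = 47.8/3.19 = 15.

k ≈ 3.19, θ ≈ 15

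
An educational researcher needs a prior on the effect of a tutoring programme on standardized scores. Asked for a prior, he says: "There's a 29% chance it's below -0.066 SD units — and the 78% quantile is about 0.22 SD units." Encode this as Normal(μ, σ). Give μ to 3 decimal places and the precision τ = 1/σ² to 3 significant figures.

μ = 0.053, τ = 21.5

The p-quantile of Normal(μ,σ) is μ + z_p·σ, with z_{0.29} = -0.5534 and z_{0.78} = 0.7722.
Eliminate σ: μ = (z₂·x₁ − z₁·x₂)/(z₂ − z₁) = (0.7722·-0.066 − (-0.5534)·0.22)/1.326 = 0.053.
Then σ = (x₂ − x₁)/(z₂ − z₁) = (0.22 − -0.066)/1.326 = 0.216.
Precision τ = 1/σ² = 1/0.2158² = 21.5.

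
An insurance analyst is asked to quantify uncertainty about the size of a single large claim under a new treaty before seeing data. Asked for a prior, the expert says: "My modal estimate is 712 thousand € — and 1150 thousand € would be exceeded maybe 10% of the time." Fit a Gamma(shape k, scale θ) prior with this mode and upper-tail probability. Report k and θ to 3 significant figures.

Gamma(k,θ) with k>1 has mode (k−1)θ, so θ = 712/(k−1).
Need P(X < 1150) = 0.9 with θ tied to k this way. Start at k = 2, θ = 712: P(X<1150) ≈ 0.480.
Too low — raise k to concentrate. Iterating converges to k ≈ 9.18.
Then θ = 712/(9.18−1) ≈ 87.

k ≈ 9.18, θ ≈ 87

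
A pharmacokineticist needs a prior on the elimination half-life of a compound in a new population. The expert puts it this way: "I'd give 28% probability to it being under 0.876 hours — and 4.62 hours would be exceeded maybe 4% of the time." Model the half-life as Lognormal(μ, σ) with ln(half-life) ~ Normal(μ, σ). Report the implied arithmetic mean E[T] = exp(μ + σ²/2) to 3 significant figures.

E[T] ≈ 1.71 hours

If T ~ Lognormal(μ,σ) then ln T ~ Normal(μ,σ), so the p-quantile of ln T is μ + z_p·σ.
ln(0.876) = -0.1324 and ln(4.62) = 1.53; z_{0.28} = -0.5828, z_{0.96} = 1.751.
σ = (1.53 − -0.1324)/(1.751 − (-0.5828)) = 0.713.
μ = -0.1324 − (-0.5828)·0.713 = 0.283.
E[T] = exp(μ + σ²/2) = exp(0.283 + 0.2539) = 1.71 hours.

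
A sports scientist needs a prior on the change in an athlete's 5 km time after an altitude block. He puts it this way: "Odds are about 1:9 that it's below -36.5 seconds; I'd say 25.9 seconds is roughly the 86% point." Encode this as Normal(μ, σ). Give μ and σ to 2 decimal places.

The p-quantile of Normal(μ,σ) is μ + z_p·σ, with z_{0.1} = -1.282 and z_{0.86} = 1.08.
Eliminate σ: μ = (z₂·x₁ − z₁·x₂)/(z₂ − z₁) = (1.08·-36.5 − (-1.282)·25.9)/2.362 = -2.64.
Then σ = (x₂ − x₁)/(z₂ − z₁) = (25.9 − -36.5)/2.362 = 26.42.

μ = -2.64, σ = 26.42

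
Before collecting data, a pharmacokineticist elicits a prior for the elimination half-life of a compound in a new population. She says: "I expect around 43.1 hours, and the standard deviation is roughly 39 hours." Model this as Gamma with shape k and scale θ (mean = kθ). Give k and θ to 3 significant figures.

For Gamma(k, scale θ): mean = kθ, variance = kθ², so CV = 1/√k.
CV = SD/mean = 39/43.1 = 0.9049, hence k = 1/CV² = 1.22.
Then θ = mean/k = 43.1/1.22 = 35.3.

k ≈ 1.22, θ ≈ 35.3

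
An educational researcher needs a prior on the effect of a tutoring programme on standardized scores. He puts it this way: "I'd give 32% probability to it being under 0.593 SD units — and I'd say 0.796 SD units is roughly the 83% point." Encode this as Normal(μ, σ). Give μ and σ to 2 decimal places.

For Normal(μ,σ), the p-quantile is μ + z_p·σ. Here z_{0.32} = -0.4677, z_{0.83} = 0.9542.
So 0.593 = μ − 0.4677σ and 0.796 = μ + 0.9542σ.
Subtracting: σ = (0.796 − 0.593)/(0.9542 − (-0.4677)) = 0.14.
Then μ = 0.593 − (-0.4677)·0.14 = 0.66.

μ = 0.66, σ = 0.14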